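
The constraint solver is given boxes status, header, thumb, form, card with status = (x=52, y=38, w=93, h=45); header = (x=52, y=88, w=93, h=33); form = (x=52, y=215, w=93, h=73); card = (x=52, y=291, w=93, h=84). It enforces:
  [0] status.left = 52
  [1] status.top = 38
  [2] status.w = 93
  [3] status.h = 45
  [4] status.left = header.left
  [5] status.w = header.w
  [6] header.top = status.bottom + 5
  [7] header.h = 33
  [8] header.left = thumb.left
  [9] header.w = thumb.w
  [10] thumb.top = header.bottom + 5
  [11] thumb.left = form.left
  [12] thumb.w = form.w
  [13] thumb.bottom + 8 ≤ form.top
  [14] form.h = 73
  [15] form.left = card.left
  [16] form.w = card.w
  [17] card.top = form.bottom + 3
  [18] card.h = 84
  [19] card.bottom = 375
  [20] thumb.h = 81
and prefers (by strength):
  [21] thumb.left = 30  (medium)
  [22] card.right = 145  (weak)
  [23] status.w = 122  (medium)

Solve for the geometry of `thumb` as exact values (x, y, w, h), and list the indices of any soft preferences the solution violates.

1. thumb.x = 52  [header.left = thumb.left]
2. thumb.w = 93  [header.w = thumb.w]
3. thumb.y = 126  [thumb.top = header.bottom + 5]
4. thumb.h = 81  [thumb.h = 81]

thumb = (x=52, y=126, w=93, h=81)
violated soft preferences: 21, 23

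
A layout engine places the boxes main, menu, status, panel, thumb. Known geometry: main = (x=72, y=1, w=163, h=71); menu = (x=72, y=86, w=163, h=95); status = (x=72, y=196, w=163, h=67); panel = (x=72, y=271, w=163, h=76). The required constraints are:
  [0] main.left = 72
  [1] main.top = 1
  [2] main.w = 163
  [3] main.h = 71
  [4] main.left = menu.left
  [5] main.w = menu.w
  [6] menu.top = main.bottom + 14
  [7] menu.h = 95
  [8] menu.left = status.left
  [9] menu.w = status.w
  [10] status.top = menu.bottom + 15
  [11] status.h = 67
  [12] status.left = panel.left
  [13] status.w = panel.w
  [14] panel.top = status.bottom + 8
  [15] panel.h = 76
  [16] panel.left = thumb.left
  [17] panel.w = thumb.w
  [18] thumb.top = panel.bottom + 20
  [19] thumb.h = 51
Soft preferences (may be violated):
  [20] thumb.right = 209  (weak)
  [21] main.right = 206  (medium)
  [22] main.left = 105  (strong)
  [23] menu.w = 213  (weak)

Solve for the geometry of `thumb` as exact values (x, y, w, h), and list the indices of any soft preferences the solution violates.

1. thumb.x = 72  [panel.left = thumb.left]
2. thumb.w = 163  [panel.w = thumb.w]
3. thumb.y = 367  [thumb.top = panel.bottom + 20]
4. thumb.h = 51  [thumb.h = 51]

thumb = (x=72, y=367, w=163, h=51)
violated soft preferences: 20, 21, 22, 23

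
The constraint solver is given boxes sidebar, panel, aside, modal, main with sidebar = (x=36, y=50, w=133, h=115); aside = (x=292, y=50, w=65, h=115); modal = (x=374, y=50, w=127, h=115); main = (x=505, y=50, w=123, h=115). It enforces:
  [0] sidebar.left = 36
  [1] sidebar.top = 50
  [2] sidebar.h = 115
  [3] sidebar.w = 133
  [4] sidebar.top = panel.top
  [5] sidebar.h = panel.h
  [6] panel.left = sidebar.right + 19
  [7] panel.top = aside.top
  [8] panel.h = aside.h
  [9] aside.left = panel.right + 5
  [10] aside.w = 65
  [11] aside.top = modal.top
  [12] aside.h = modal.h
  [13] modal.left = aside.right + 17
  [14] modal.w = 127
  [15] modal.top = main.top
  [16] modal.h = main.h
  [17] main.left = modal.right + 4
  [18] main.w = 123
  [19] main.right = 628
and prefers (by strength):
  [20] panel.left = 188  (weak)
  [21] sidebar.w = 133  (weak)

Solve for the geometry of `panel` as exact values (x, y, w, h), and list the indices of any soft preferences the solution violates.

1. panel.y = 50  [sidebar.top = panel.top]
2. panel.h = 115  [sidebar.h = panel.h]
3. panel.x = 188  [panel.left = sidebar.right + 19]
4. panel.w = 99  [aside.left = panel.right + 5]

panel = (x=188, y=50, w=99, h=115)
violated soft preferences: none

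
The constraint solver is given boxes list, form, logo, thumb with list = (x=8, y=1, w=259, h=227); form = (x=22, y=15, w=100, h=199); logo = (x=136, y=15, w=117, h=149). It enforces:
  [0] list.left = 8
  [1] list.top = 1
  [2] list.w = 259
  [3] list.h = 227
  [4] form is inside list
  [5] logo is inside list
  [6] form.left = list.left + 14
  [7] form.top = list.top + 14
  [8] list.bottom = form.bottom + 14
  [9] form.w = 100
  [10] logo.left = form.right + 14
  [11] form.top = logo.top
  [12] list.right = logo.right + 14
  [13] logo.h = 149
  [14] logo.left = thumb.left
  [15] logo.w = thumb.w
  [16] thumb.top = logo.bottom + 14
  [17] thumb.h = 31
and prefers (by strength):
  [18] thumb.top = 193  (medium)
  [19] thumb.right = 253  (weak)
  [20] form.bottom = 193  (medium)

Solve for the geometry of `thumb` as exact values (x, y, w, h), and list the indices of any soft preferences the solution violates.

1. thumb.x = 136  [logo.left = thumb.left]
2. thumb.w = 117  [logo.w = thumb.w]
3. thumb.y = 178  [thumb.top = logo.bottom + 14]
4. thumb.h = 31  [thumb.h = 31]

thumb = (x=136, y=178, w=117, h=31)
violated soft preferences: 18, 20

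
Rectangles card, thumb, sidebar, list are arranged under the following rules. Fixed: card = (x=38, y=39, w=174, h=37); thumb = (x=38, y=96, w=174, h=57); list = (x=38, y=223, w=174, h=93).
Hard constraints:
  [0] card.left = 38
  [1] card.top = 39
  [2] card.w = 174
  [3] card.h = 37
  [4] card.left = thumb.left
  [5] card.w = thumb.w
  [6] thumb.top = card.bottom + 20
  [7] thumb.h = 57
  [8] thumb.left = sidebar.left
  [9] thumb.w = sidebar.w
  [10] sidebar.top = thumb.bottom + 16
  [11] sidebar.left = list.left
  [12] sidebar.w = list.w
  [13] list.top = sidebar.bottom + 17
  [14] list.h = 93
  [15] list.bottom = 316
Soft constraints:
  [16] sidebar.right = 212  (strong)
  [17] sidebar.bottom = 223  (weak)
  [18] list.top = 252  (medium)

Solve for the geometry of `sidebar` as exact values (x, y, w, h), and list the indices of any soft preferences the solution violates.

1. sidebar.x = 38  [thumb.left = sidebar.left]
2. sidebar.w = 174  [thumb.w = sidebar.w]
3. sidebar.y = 169  [sidebar.top = thumb.bottom + 16]
4. sidebar.h = 37  [list.top = sidebar.bottom + 17]

sidebar = (x=38, y=169, w=174, h=37)
violated soft preferences: 17, 18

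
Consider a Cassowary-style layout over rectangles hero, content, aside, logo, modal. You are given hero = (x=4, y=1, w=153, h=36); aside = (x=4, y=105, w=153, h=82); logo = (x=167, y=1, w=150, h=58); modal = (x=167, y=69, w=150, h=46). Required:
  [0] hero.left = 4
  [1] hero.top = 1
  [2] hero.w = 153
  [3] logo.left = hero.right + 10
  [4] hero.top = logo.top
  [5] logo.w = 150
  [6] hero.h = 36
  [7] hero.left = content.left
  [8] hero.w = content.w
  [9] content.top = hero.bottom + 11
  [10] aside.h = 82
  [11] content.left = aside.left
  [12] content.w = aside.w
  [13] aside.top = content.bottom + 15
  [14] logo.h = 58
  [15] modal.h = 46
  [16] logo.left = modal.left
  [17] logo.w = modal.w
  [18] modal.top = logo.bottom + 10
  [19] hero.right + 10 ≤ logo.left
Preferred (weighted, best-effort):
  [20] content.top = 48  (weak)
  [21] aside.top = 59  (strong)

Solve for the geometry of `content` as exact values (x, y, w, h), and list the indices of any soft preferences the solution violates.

1. content.x = 4  [hero.left = content.left]
2. content.w = 153  [hero.w = content.w]
3. content.y = 48  [content.top = hero.bottom + 11]
4. content.h = 42  [aside.top = content.bottom + 15]

content = (x=4, y=48, w=153, h=42)
violated soft preferences: 21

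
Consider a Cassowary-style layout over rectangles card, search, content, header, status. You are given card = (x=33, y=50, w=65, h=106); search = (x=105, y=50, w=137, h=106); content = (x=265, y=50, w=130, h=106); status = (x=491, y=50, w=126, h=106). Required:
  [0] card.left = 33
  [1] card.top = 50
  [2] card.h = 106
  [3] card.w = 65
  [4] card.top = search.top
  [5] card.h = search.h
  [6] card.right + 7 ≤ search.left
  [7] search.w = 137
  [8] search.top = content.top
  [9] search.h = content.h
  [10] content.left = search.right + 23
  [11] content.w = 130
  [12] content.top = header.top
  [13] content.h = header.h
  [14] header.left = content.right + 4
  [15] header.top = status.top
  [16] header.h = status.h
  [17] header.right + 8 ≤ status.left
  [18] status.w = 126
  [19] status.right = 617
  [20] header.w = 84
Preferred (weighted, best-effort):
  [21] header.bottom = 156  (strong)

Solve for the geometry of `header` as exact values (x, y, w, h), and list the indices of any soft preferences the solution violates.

header = (x=399, y=50, w=84, h=106)
violated soft preferences: none

1. header.y = 50  [content.top = header.top]
2. header.h = 106  [content.h = header.h]
3. header.x = 399  [header.left = content.right + 4]
4. header.w = 84  [header.w = 84]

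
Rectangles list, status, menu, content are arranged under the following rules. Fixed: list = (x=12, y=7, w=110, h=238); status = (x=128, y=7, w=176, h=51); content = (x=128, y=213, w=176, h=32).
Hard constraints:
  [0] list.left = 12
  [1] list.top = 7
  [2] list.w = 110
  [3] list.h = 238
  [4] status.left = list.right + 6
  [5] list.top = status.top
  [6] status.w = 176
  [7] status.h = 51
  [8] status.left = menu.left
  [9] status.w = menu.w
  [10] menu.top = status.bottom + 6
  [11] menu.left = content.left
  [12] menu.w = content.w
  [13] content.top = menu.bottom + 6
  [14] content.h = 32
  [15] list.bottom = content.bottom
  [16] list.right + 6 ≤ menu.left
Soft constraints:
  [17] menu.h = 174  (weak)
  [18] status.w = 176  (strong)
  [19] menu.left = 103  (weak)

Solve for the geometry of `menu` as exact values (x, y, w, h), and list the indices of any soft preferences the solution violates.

menu = (x=128, y=64, w=176, h=143)
violated soft preferences: 17, 19

1. menu.x = 128  [status.left = menu.left]
2. menu.w = 176  [status.w = menu.w]
3. menu.y = 64  [menu.top = status.bottom + 6]
4. menu.h = 143  [content.top = menu.bottom + 6]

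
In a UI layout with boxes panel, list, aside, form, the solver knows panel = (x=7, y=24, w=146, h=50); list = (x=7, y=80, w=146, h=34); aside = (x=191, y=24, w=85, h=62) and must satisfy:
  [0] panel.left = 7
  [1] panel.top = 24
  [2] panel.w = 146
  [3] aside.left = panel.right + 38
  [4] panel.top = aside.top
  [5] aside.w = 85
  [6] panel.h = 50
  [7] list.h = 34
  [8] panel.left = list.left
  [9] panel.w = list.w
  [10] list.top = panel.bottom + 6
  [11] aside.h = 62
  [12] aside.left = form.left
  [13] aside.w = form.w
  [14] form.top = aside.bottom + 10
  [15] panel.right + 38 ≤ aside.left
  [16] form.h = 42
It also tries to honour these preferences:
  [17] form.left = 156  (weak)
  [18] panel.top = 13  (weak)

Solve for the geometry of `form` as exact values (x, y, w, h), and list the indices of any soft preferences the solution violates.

form = (x=191, y=96, w=85, h=42)
violated soft preferences: 17, 18

1. form.x = 191  [aside.left = form.left]
2. form.w = 85  [aside.w = form.w]
3. form.y = 96  [form.top = aside.bottom + 10]
4. form.h = 42  [form.h = 42]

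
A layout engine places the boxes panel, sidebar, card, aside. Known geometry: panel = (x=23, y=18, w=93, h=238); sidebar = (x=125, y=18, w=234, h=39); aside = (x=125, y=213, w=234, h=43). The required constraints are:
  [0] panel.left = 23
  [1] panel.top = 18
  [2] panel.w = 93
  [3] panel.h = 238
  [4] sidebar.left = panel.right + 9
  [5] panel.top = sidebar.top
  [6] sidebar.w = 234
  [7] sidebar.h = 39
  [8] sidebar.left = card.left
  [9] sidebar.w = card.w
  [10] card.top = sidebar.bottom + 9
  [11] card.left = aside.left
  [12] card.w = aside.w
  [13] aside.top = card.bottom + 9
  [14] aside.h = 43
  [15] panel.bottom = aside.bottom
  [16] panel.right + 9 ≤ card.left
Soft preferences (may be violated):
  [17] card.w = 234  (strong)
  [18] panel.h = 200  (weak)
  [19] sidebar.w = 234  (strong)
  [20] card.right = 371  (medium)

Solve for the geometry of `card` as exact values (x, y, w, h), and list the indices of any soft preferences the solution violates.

card = (x=125, y=66, w=234, h=138)
violated soft preferences: 18, 20

1. card.x = 125  [sidebar.left = card.left]
2. card.w = 234  [sidebar.w = card.w]
3. card.y = 66  [card.top = sidebar.bottom + 9]
4. card.h = 138  [aside.top = card.bottom + 9]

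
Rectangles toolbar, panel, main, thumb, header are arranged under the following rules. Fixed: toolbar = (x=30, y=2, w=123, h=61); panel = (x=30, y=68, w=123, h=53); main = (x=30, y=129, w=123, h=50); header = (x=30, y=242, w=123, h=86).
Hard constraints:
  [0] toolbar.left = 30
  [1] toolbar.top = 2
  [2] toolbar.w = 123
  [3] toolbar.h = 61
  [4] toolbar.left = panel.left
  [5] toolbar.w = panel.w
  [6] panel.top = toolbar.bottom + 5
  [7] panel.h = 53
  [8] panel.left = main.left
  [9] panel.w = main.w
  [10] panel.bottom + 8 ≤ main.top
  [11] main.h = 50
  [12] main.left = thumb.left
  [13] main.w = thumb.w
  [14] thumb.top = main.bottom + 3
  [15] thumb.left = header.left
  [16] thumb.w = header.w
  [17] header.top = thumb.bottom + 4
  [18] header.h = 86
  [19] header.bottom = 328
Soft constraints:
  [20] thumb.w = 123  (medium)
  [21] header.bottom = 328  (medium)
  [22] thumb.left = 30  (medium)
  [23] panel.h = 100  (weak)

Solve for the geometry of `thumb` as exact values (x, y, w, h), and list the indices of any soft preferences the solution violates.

1. thumb.x = 30  [main.left = thumb.left]
2. thumb.w = 123  [main.w = thumb.w]
3. thumb.y = 182  [thumb.top = main.bottom + 3]
4. thumb.h = 56  [header.top = thumb.bottom + 4]

thumb = (x=30, y=182, w=123, h=56)
violated soft preferences: 23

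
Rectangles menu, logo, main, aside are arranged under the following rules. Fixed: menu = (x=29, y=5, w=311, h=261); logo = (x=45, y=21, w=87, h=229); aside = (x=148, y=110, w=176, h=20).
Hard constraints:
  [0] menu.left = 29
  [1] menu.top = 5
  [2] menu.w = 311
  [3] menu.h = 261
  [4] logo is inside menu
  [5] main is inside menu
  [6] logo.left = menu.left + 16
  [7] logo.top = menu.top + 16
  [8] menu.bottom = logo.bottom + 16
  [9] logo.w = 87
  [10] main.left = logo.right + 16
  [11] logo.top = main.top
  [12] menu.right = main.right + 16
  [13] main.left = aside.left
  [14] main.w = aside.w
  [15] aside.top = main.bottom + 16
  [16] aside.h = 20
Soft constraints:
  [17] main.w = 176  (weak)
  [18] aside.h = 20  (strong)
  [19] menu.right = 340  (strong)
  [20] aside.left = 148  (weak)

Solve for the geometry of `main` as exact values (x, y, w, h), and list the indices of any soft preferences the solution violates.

main = (x=148, y=21, w=176, h=73)
violated soft preferences: none

1. main.x = 148  [main.left = logo.right + 16]
2. main.y = 21  [logo.top = main.top]
3. main.w = 176  [menu.right = main.right + 16]
4. main.h = 73  [aside.top = main.bottom + 16]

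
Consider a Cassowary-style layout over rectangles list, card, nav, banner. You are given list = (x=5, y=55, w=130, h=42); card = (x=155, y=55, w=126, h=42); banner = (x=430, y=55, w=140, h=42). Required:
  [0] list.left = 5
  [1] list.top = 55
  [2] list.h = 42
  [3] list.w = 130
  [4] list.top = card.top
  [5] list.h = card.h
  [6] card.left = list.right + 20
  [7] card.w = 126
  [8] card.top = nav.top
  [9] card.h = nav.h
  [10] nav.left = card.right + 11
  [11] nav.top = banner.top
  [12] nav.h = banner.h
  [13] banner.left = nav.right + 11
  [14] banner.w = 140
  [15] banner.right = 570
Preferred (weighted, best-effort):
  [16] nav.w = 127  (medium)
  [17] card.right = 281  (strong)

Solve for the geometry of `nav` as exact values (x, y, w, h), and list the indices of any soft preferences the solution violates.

nav = (x=292, y=55, w=127, h=42)
violated soft preferences: none

1. nav.y = 55  [card.top = nav.top]
2. nav.h = 42  [card.h = nav.h]
3. nav.x = 292  [nav.left = card.right + 11]
4. nav.w = 127  [banner.left = nav.right + 11]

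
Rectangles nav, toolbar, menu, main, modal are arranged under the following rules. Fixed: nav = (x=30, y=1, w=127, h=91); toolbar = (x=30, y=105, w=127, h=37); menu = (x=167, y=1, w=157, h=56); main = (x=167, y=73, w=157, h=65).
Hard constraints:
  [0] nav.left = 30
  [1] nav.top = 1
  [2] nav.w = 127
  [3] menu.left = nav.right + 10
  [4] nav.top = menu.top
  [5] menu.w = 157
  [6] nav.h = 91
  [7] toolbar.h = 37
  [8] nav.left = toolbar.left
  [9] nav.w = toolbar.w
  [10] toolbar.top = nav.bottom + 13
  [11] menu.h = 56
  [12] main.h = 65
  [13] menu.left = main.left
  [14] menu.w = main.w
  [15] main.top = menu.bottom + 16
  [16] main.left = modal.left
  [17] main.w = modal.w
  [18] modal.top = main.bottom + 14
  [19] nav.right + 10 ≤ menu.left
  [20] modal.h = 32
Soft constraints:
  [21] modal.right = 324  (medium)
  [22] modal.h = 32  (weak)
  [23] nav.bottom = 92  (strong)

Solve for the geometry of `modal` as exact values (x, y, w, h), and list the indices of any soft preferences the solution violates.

1. modal.x = 167  [main.left = modal.left]
2. modal.w = 157  [main.w = modal.w]
3. modal.y = 152  [modal.top = main.bottom + 14]
4. modal.h = 32  [modal.h = 32]

modal = (x=167, y=152, w=157, h=32)
violated soft preferences: none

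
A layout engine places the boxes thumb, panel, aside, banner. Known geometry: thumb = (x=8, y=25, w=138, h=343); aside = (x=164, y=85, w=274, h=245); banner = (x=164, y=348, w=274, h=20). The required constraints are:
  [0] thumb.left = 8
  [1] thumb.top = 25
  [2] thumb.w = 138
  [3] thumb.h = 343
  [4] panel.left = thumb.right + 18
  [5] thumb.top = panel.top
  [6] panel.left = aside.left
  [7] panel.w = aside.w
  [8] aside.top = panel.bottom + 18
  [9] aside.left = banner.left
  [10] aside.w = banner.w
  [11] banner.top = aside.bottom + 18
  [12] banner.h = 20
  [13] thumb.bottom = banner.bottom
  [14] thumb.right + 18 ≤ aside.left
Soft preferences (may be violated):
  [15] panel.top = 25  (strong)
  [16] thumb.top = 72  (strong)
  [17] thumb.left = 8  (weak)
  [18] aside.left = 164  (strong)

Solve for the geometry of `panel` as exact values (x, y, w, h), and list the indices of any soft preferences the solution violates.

panel = (x=164, y=25, w=274, h=42)
violated soft preferences: 16

1. panel.x = 164  [panel.left = thumb.right + 18]
2. panel.y = 25  [thumb.top = panel.top]
3. panel.w = 274  [panel.w = aside.w]
4. panel.h = 42  [aside.top = panel.bottom + 18]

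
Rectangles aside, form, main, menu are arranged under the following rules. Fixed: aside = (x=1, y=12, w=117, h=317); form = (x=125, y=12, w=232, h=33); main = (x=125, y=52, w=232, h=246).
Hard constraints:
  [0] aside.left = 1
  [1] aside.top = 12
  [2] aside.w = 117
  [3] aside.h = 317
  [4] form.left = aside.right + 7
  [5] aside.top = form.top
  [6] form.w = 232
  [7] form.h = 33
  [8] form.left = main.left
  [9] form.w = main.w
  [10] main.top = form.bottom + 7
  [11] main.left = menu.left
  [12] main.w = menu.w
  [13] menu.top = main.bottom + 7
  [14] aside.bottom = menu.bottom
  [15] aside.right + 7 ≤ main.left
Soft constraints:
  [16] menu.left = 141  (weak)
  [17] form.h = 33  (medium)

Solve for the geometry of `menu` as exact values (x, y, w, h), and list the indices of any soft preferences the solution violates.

menu = (x=125, y=305, w=232, h=24)
violated soft preferences: 16

1. menu.x = 125  [main.left = menu.left]
2. menu.w = 232  [main.w = menu.w]
3. menu.y = 305  [menu.top = main.bottom + 7]
4. menu.h = 24  [aside.bottom = menu.bottom]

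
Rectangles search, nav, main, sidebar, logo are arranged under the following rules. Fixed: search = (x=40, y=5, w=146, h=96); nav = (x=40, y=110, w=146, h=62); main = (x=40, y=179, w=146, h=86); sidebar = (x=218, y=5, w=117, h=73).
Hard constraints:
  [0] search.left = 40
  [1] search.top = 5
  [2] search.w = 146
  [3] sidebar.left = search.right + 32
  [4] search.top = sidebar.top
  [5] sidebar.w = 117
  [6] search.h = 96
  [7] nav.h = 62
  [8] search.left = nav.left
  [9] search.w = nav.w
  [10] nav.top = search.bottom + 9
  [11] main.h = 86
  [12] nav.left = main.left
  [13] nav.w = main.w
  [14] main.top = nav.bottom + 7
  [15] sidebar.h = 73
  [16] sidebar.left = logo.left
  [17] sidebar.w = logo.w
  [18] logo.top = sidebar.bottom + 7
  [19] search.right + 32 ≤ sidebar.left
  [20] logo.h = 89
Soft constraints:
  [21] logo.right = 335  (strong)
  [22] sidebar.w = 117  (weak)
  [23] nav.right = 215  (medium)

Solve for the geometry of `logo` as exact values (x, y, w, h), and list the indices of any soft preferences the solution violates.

logo = (x=218, y=85, w=117, h=89)
violated soft preferences: 23

1. logo.x = 218  [sidebar.left = logo.left]
2. logo.w = 117  [sidebar.w = logo.w]
3. logo.y = 85  [logo.top = sidebar.bottom + 7]
4. logo.h = 89  [logo.h = 89]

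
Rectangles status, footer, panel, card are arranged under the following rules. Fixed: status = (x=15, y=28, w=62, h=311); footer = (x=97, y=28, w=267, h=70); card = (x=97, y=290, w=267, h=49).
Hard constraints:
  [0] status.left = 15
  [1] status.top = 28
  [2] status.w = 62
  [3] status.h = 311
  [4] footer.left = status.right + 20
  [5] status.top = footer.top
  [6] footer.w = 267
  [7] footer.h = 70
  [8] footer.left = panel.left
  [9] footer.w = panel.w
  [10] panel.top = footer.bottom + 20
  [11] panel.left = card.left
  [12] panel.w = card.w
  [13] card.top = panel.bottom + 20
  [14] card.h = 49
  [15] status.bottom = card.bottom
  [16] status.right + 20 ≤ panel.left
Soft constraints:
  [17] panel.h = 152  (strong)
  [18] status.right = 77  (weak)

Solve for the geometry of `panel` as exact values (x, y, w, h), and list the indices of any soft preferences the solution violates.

panel = (x=97, y=118, w=267, h=152)
violated soft preferences: none

1. panel.x = 97  [footer.left = panel.left]
2. panel.w = 267  [footer.w = panel.w]
3. panel.y = 118  [panel.top = footer.bottom + 20]
4. panel.h = 152  [card.top = panel.bottom + 20]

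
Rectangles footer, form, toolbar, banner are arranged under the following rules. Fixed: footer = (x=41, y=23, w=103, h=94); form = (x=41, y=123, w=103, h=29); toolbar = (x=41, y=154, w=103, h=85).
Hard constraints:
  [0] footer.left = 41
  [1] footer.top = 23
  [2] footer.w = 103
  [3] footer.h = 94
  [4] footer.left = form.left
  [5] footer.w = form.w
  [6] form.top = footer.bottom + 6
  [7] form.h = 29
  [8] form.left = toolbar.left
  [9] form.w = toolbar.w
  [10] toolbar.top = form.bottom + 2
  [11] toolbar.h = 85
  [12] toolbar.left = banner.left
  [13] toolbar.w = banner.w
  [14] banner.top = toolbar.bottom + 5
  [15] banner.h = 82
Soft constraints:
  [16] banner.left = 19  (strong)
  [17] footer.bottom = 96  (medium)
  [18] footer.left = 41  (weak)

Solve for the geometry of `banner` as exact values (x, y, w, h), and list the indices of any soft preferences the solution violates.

1. banner.x = 41  [toolbar.left = banner.left]
2. banner.w = 103  [toolbar.w = banner.w]
3. banner.y = 244  [banner.top = toolbar.bottom + 5]
4. banner.h = 82  [banner.h = 82]

banner = (x=41, y=244, w=103, h=82)
violated soft preferences: 16, 17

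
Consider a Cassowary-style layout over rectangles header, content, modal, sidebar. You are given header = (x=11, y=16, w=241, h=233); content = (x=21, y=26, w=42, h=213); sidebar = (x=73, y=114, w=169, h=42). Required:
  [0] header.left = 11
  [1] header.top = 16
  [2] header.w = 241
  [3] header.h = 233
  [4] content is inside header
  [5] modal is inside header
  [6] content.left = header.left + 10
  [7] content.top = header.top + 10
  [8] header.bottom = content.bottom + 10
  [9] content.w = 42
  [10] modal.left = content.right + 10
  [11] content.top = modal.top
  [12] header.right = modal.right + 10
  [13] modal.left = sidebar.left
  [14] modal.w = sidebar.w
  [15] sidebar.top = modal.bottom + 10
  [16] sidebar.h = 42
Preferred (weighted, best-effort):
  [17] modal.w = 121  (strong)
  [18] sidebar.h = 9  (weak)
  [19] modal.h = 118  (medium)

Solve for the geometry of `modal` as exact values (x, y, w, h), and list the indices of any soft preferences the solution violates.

modal = (x=73, y=26, w=169, h=78)
violated soft preferences: 17, 18, 19

1. modal.x = 73  [modal.left = content.right + 10]
2. modal.y = 26  [content.top = modal.top]
3. modal.w = 169  [header.right = modal.right + 10]
4. modal.h = 78  [sidebar.top = modal.bottom + 10]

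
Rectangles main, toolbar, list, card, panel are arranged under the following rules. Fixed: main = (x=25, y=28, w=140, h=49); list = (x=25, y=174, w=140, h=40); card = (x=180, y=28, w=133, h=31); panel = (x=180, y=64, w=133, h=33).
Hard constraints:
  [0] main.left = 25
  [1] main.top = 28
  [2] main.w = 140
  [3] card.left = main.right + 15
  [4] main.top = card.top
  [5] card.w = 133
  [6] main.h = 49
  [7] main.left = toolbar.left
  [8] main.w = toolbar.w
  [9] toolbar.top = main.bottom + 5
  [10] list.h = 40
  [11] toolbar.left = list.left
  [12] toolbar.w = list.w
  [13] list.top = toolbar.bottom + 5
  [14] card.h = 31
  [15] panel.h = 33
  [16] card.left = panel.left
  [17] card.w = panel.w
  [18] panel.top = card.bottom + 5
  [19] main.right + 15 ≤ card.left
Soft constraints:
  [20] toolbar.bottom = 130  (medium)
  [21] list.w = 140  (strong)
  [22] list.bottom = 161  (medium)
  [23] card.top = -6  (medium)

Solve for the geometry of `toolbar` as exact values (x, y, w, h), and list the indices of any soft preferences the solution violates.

1. toolbar.x = 25  [main.left = toolbar.left]
2. toolbar.w = 140  [main.w = toolbar.w]
3. toolbar.y = 82  [toolbar.top = main.bottom + 5]
4. toolbar.h = 87  [list.top = toolbar.bottom + 5]

toolbar = (x=25, y=82, w=140, h=87)
violated soft preferences: 20, 22, 23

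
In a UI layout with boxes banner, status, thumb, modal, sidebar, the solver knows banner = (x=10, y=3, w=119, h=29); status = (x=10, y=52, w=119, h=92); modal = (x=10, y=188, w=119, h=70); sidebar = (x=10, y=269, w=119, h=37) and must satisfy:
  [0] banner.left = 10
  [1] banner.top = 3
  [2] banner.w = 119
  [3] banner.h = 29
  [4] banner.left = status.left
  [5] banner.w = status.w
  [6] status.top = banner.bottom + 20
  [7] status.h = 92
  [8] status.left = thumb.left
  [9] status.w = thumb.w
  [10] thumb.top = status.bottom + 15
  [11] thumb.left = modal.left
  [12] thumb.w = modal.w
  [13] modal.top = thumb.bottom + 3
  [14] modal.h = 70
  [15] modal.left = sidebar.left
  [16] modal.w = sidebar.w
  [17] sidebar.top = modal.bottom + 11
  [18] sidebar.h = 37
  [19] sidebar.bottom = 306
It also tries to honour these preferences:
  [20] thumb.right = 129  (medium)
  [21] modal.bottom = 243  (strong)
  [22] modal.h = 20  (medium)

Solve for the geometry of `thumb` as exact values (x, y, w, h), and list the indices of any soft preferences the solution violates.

thumb = (x=10, y=159, w=119, h=26)
violated soft preferences: 21, 22

1. thumb.x = 10  [status.left = thumb.left]
2. thumb.w = 119  [status.w = thumb.w]
3. thumb.y = 159  [thumb.top = status.bottom + 15]
4. thumb.h = 26  [modal.top = thumb.bottom + 3]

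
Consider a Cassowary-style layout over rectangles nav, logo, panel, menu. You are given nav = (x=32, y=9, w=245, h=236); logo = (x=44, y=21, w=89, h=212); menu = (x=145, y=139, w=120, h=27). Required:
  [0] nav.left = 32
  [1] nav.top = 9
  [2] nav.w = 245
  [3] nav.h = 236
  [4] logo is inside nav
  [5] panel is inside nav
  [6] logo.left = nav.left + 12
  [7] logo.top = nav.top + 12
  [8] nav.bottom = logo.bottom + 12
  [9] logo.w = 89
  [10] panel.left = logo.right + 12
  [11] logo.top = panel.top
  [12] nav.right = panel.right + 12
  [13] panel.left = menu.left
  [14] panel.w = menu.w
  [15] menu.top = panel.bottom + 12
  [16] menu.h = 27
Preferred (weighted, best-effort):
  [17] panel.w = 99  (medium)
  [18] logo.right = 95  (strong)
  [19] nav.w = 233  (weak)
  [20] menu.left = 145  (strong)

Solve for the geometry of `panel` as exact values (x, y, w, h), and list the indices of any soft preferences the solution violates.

1. panel.x = 145  [panel.left = logo.right + 12]
2. panel.y = 21  [logo.top = panel.top]
3. panel.w = 120  [nav.right = panel.right + 12]
4. panel.h = 106  [menu.top = panel.bottom + 12]

panel = (x=145, y=21, w=120, h=106)
violated soft preferences: 17, 18, 19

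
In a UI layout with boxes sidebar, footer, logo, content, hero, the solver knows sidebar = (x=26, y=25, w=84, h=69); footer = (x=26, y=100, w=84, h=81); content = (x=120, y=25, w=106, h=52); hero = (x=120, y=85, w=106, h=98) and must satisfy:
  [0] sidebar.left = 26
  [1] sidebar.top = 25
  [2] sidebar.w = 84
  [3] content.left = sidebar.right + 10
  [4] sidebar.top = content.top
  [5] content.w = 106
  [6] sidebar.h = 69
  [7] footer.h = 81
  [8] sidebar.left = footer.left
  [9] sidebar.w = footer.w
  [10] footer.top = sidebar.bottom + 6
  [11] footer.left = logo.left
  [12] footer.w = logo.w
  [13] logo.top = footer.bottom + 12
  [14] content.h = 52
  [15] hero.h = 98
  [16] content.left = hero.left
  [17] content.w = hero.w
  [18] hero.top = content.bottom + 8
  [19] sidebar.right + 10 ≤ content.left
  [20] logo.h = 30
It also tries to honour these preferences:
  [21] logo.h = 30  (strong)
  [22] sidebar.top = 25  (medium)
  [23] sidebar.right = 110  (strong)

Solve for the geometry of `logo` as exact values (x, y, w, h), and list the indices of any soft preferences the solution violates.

logo = (x=26, y=193, w=84, h=30)
violated soft preferences: none

1. logo.x = 26  [footer.left = logo.left]
2. logo.w = 84  [footer.w = logo.w]
3. logo.y = 193  [logo.top = footer.bottom + 12]
4. logo.h = 30  [logo.h = 30]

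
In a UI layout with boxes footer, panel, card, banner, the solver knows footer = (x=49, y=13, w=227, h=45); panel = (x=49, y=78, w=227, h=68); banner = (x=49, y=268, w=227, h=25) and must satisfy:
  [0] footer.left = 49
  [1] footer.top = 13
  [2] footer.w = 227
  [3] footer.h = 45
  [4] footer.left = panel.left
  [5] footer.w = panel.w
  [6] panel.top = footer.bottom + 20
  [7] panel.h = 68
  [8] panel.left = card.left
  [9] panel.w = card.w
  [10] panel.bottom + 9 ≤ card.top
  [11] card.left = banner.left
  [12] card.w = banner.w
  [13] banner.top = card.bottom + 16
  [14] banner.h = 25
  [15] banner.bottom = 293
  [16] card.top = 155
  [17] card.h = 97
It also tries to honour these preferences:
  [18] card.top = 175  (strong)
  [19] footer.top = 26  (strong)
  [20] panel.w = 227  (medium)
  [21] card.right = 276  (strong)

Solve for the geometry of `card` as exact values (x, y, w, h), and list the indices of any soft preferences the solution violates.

card = (x=49, y=155, w=227, h=97)
violated soft preferences: 18, 19

1. card.x = 49  [panel.left = card.left]
2. card.w = 227  [panel.w = card.w]
3. card.y = 155  [card.top = 155]
4. card.h = 97  [card.h = 97]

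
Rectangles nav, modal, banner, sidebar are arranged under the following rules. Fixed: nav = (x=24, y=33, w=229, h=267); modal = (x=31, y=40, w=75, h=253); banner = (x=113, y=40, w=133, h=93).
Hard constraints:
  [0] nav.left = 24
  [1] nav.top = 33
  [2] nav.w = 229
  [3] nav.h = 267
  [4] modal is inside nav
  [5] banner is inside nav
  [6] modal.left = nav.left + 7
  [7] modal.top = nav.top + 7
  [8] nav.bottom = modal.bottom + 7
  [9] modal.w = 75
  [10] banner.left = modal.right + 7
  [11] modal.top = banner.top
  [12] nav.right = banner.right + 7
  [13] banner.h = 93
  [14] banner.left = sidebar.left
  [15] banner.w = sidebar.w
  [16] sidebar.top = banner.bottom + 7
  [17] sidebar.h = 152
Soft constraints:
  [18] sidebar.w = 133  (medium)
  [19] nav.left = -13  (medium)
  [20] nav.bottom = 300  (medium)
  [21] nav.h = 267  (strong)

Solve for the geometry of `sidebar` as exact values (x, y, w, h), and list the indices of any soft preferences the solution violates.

sidebar = (x=113, y=140, w=133, h=152)
violated soft preferences: 19

1. sidebar.x = 113  [banner.left = sidebar.left]
2. sidebar.w = 133  [banner.w = sidebar.w]
3. sidebar.y = 140  [sidebar.top = banner.bottom + 7]
4. sidebar.h = 152  [sidebar.h = 152]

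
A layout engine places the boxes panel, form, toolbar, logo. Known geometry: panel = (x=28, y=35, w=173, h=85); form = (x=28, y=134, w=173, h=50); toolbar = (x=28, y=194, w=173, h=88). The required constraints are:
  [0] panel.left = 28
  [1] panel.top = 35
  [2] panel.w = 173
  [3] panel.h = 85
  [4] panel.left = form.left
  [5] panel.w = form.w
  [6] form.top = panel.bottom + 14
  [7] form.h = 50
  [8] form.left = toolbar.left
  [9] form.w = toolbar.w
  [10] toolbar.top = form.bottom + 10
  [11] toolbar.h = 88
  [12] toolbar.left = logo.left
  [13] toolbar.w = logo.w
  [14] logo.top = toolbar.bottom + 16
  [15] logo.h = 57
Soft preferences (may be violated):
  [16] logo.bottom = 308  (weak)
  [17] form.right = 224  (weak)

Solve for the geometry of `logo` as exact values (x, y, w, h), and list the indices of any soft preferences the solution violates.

logo = (x=28, y=298, w=173, h=57)
violated soft preferences: 16, 17

1. logo.x = 28  [toolbar.left = logo.left]
2. logo.w = 173  [toolbar.w = logo.w]
3. logo.y = 298  [logo.top = toolbar.bottom + 16]
4. logo.h = 57  [logo.h = 57]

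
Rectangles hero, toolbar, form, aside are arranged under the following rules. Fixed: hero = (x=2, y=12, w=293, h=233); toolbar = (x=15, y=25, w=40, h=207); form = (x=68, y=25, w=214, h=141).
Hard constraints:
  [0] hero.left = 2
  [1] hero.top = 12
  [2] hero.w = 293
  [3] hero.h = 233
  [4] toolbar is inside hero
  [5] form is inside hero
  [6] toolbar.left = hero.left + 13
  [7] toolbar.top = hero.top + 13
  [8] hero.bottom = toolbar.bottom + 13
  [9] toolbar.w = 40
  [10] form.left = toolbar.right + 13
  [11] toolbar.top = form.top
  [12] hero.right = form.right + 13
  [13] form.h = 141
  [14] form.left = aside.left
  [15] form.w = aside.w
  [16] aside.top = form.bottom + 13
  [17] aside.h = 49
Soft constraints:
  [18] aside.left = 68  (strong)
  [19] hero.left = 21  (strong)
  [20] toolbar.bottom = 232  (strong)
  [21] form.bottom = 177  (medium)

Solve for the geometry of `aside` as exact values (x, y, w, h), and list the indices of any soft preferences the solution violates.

1. aside.x = 68  [form.left = aside.left]
2. aside.w = 214  [form.w = aside.w]
3. aside.y = 179  [aside.top = form.bottom + 13]
4. aside.h = 49  [aside.h = 49]

aside = (x=68, y=179, w=214, h=49)
violated soft preferences: 19, 21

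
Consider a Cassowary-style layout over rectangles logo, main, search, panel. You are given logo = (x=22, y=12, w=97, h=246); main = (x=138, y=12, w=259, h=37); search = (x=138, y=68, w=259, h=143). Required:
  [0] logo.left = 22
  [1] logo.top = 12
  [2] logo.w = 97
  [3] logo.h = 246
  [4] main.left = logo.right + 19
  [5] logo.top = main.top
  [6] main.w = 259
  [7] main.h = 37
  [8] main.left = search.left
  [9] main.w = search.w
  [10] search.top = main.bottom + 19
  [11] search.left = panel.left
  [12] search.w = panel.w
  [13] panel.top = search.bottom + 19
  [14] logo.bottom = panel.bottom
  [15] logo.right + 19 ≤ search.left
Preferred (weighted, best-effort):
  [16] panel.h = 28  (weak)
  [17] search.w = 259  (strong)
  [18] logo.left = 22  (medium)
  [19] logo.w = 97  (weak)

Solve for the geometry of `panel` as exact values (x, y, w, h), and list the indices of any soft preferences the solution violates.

1. panel.x = 138  [search.left = panel.left]
2. panel.w = 259  [search.w = panel.w]
3. panel.y = 230  [panel.top = search.bottom + 19]
4. panel.h = 28  [logo.bottom = panel.bottom]

panel = (x=138, y=230, w=259, h=28)
violated soft preferences: none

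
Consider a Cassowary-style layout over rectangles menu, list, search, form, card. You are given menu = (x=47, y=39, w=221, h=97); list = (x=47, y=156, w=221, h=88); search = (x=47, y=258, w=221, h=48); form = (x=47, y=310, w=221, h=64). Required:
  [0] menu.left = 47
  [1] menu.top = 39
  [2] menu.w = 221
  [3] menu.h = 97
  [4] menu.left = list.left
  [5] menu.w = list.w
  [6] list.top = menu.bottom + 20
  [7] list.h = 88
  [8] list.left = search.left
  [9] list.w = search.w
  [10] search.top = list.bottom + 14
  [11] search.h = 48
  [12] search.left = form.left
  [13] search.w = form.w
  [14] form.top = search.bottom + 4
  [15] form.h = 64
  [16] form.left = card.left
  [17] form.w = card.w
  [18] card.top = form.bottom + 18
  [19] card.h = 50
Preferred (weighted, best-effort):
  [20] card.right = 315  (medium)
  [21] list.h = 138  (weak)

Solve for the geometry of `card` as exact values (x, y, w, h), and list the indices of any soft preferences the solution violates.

1. card.x = 47  [form.left = card.left]
2. card.w = 221  [form.w = card.w]
3. card.y = 392  [card.top = form.bottom + 18]
4. card.h = 50  [card.h = 50]

card = (x=47, y=392, w=221, h=50)
violated soft preferences: 20, 21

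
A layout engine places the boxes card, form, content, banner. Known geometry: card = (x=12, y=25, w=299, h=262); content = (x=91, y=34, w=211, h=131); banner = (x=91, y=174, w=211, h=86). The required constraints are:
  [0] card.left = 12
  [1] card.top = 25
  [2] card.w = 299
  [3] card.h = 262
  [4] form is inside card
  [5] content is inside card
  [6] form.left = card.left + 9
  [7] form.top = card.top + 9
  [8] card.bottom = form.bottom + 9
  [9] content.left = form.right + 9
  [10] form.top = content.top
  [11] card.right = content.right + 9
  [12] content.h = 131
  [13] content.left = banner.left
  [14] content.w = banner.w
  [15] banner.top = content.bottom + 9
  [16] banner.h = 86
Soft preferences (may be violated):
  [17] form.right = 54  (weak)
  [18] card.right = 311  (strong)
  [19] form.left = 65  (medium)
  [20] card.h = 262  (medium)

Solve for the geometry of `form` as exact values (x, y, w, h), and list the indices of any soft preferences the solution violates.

form = (x=21, y=34, w=61, h=244)
violated soft preferences: 17, 19

1. form.x = 21  [form.left = card.left + 9]
2. form.y = 34  [form.top = card.top + 9]
3. form.h = 244  [card.bottom = form.bottom + 9]
4. form.w = 61  [content.left = form.right + 9]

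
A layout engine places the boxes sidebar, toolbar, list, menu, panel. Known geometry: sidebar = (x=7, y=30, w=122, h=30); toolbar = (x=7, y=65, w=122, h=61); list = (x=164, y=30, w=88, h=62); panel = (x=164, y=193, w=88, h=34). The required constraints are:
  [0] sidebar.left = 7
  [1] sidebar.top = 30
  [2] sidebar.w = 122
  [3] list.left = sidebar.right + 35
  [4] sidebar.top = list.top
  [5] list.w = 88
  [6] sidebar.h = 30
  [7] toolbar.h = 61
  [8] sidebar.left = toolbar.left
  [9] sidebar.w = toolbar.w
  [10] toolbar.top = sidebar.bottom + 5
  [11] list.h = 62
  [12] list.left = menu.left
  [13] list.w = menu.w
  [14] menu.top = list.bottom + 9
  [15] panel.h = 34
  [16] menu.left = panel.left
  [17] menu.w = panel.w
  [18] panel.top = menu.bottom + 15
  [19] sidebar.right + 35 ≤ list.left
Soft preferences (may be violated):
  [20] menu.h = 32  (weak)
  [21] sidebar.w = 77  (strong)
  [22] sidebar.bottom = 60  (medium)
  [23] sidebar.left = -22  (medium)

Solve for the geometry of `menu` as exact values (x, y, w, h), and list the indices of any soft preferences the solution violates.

menu = (x=164, y=101, w=88, h=77)
violated soft preferences: 20, 21, 23

1. menu.x = 164  [list.left = menu.left]
2. menu.w = 88  [list.w = menu.w]
3. menu.y = 101  [menu.top = list.bottom + 9]
4. menu.h = 77  [panel.top = menu.bottom + 15]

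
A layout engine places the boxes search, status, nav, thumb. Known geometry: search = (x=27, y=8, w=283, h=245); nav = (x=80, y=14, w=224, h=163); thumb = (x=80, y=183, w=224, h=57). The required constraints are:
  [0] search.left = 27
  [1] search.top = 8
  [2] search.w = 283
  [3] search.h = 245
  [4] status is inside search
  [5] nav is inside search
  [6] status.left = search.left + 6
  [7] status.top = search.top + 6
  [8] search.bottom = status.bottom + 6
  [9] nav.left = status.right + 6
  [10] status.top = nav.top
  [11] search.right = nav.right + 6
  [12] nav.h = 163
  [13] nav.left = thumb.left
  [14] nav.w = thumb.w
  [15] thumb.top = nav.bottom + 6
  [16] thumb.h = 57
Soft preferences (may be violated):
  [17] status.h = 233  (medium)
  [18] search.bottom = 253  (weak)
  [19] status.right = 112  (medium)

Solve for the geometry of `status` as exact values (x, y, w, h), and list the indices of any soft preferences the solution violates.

1. status.x = 33  [status.left = search.left + 6]
2. status.y = 14  [status.top = search.top + 6]
3. status.h = 233  [search.bottom = status.bottom + 6]
4. status.w = 41  [nav.left = status.right + 6]

status = (x=33, y=14, w=41, h=233)
violated soft preferences: 19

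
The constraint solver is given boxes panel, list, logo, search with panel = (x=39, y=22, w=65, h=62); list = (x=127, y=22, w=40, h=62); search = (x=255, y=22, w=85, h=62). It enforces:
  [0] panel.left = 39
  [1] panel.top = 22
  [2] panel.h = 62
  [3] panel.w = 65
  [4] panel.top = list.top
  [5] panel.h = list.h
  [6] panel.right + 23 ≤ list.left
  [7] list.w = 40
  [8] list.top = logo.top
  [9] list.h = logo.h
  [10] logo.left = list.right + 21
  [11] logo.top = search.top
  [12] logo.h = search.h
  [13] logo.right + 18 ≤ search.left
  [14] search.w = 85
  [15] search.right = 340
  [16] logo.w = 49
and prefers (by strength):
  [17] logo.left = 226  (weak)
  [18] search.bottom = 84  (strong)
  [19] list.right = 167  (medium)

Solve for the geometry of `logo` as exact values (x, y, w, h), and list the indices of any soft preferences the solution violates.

1. logo.y = 22  [list.top = logo.top]
2. logo.h = 62  [list.h = logo.h]
3. logo.x = 188  [logo.left = list.right + 21]
4. logo.w = 49  [logo.w = 49]

logo = (x=188, y=22, w=49, h=62)
violated soft preferences: 17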